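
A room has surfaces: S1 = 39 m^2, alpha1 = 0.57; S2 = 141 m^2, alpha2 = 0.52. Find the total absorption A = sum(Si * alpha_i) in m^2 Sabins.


39 * 0.57 = 22.23
141 * 0.52 = 73.32
A_total = 22.23 + 73.32 = 95.55 m^2


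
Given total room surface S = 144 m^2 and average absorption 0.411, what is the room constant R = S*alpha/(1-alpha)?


R = 144 * 0.411 / (1 - 0.411) = 100.48 m^2


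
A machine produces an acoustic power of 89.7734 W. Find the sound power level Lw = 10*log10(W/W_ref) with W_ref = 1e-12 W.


W / W_ref = 89.7734 / 1e-12 = 8.97734e+13
Lw = 10 * log10(8.97734e+13) = 139.53 dB


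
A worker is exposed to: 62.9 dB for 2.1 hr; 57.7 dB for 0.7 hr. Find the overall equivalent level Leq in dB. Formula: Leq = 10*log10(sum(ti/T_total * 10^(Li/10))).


T_total = 2.1 + 0.7 = 2.8 hr
(2.1/2.8) * 10^(62.9/10) = 1.46238e+06
(0.7/2.8) * 10^(57.7/10) = 147211
Sum = 1.46238e+06 + 147211 = 1.60959e+06
Leq = 10*log10(1.60959e+06) = 62.067 dB


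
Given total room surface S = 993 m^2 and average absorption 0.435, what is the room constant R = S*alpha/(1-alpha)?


R = 993 * 0.435 / (1 - 0.435) = 764.52 m^2


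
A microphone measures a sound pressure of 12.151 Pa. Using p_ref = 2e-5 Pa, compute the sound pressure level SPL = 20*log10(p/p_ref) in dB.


p / p_ref = 12.151 / 2e-5 = 607550
SPL = 20 * log10(607550) = 115.67 dB


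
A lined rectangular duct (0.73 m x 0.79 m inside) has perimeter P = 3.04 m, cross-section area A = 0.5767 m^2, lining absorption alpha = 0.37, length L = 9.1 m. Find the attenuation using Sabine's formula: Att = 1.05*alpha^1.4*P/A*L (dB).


alpha^1.4 = 0.37^1.4 = 0.248589
Attenuation rate = 1.05 * alpha^1.4 * P / A
= 1.05 * 0.248589 * 3.04 / 0.5767 = 1.37593 dB/m
Total Att = 1.37593 * 9.1 = 12.521 dB


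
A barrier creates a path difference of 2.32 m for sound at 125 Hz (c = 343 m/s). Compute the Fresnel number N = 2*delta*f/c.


N = 2*delta*f/c = 2*delta/lambda, where lambda = c/f
lambda = 343 / 125 = 2.744 m
N = 2 * 2.32 / 2.744 = 1.691


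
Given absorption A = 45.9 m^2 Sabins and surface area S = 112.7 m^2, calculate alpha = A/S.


Absorption coefficient = absorbed power / incident power
alpha = A / S = 45.9 / 112.7 = 0.40728


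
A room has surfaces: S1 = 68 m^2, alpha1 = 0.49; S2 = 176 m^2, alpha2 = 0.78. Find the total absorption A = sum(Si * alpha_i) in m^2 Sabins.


68 * 0.49 = 33.32
176 * 0.78 = 137.28
A_total = 33.32 + 137.28 = 170.6 m^2


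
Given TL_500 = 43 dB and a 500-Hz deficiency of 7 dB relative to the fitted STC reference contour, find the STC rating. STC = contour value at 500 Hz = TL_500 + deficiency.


By ASTM E413, STC = value of the fitted reference contour at 500 Hz.
Contour value at 500 Hz = TL_500 + deficiency = 43 + 7 = 50
STC = 50


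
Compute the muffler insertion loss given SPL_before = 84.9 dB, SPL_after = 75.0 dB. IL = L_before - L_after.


Insertion loss = SPL without muffler - SPL with muffler
IL = 84.9 - 75.0 = 9.9 dB


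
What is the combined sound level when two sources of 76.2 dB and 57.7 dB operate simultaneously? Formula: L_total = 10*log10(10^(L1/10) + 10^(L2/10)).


10^(76.2/10) = 4.16869e+07
10^(57.7/10) = 588844
Sum = 4.16869e+07 + 588844 = 4.22757e+07
L_total = 10*log10(4.22757e+07) = 76.261 dB


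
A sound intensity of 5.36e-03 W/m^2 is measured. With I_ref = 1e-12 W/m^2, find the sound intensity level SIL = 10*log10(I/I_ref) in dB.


I / I_ref = 5.36e-03 / 1e-12 = 5.36e+09
SIL = 10 * log10(5.36e+09) = 97.292 dB


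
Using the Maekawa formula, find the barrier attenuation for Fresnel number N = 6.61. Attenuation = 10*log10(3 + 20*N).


3 + 20*N = 3 + 20*6.61 = 135.2
Att = 10*log10(135.2) = 21.31 dB


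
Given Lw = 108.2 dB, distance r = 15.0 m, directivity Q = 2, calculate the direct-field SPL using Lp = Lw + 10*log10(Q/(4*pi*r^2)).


4*pi*r^2 = 4*pi*15.0^2 = 2827.43 m^2
Q / (4*pi*r^2) = 2 / 2827.43 = 0.000707356
Lp = 108.2 + 10*log10(0.000707356) = 76.696 dB


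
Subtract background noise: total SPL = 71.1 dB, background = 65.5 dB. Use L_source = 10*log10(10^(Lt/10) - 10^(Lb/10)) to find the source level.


10^(71.1/10) = 1.28825e+07
10^(65.5/10) = 3.54813e+06
Difference = 1.28825e+07 - 3.54813e+06 = 9.33437e+06
L_source = 10*log10(9.33437e+06) = 69.701 dB


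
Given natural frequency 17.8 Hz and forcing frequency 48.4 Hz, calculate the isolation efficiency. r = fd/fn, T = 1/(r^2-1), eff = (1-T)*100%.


r = 48.4 / 17.8 = 2.7191
r^2 - 1 = 2.7191^2 - 1 = 6.3935
T = 1/6.3935 = 0.156409
Efficiency = (1 - 0.156409)*100 = 84.359 %


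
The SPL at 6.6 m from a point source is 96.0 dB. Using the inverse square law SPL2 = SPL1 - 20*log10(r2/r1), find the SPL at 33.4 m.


r2/r1 = 33.4/6.6 = 5.06061
Correction = 20*log10(5.06061) = 14.0841 dB
SPL2 = 96.0 - 14.0841 = 81.916 dB


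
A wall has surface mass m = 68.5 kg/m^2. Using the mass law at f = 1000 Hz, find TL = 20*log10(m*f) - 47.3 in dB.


m * f = 68.5 * 1000 = 68500
20*log10(68500) = 96.7138 dB
TL = 96.7138 - 47.3 = 49.414 dB


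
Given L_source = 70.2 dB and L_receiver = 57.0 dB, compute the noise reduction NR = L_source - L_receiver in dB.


NR = L_source - L_receiver (difference between source and receiving room levels)
NR = 70.2 - 57.0 = 13.2 dB


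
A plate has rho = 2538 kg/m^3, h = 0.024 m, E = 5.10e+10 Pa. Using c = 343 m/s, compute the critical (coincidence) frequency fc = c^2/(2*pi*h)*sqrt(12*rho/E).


12*rho/E = 12*2538/5.10e+10 = 5.97176e-07
sqrt(12*rho/E) = sqrt(5.97176e-07) = 0.000772772
c^2/(2*pi*h) = 343^2/(2*pi*0.024) = 780184
fc = 780184 * 0.000772772 = 602.9 Hz


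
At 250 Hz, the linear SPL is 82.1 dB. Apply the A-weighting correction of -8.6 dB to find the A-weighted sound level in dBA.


A-weighting table: 250 Hz -> -8.6 dB correction
SPL_A = SPL + correction = 82.1 + (-8.6) = 73.5 dBA


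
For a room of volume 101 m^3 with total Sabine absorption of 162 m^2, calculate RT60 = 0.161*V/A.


RT60 = 0.161 * 101 / 162 = 0.10038 s


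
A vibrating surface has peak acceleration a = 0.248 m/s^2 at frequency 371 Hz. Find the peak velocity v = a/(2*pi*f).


omega = 2*pi*f = 2*pi*371 = 2331.06 rad/s
v = a / omega = 0.248 / 2331.06 = 0.00010639 m/s


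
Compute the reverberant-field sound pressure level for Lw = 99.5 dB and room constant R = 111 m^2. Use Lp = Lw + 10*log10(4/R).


4/R = 4/111 = 0.036036
Lp = 99.5 + 10*log10(0.036036) = 85.067 dB


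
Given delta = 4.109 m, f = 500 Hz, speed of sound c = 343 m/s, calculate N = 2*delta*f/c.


N = 2*delta*f/c = 2*delta/lambda, where lambda = c/f
lambda = 343 / 500 = 0.686 m
N = 2 * 4.109 / 0.686 = 11.98


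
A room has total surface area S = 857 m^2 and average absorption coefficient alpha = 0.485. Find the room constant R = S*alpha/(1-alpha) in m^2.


R = 857 * 0.485 / (1 - 0.485) = 807.08 m^2


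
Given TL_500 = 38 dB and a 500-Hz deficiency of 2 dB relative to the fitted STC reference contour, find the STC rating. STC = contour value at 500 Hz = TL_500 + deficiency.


By ASTM E413, STC = value of the fitted reference contour at 500 Hz.
Contour value at 500 Hz = TL_500 + deficiency = 38 + 2 = 40
STC = 40


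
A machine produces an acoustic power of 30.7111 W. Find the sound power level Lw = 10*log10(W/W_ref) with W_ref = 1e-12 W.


W / W_ref = 30.7111 / 1e-12 = 3.07111e+13
Lw = 10 * log10(3.07111e+13) = 134.87 dB


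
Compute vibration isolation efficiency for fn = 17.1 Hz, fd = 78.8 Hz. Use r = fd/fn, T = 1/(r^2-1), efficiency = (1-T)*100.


r = 78.8 / 17.1 = 4.60819
r^2 - 1 = 4.60819^2 - 1 = 20.2354
T = 1/20.2354 = 0.0494183
Efficiency = (1 - 0.0494183)*100 = 95.058 %


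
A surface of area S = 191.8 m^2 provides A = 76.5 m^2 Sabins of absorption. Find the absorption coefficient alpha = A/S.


Absorption coefficient = absorbed power / incident power
alpha = A / S = 76.5 / 191.8 = 0.39885


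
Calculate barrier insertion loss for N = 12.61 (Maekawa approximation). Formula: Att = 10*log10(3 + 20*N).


3 + 20*N = 3 + 20*12.61 = 255.2
Att = 10*log10(255.2) = 24.069 dB


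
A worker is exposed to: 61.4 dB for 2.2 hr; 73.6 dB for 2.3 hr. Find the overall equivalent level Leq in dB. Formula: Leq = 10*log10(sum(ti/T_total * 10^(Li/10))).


T_total = 2.2 + 2.3 = 4.5 hr
(2.2/4.5) * 10^(61.4/10) = 674855
(2.3/4.5) * 10^(73.6/10) = 1.17089e+07
Sum = 674855 + 1.17089e+07 = 1.23838e+07
Leq = 10*log10(1.23838e+07) = 70.929 dB


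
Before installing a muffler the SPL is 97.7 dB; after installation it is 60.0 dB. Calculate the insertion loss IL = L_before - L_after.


Insertion loss = SPL without muffler - SPL with muffler
IL = 97.7 - 60.0 = 37.7 dB


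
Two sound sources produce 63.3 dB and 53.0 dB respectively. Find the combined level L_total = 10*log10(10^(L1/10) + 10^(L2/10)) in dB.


10^(63.3/10) = 2.13796e+06
10^(53.0/10) = 199526
Sum = 2.13796e+06 + 199526 = 2.33749e+06
L_total = 10*log10(2.33749e+06) = 63.687 dB


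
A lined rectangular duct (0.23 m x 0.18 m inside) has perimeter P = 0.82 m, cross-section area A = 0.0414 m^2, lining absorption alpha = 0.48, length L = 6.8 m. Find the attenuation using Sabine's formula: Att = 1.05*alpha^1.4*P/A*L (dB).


alpha^1.4 = 0.48^1.4 = 0.35788
Attenuation rate = 1.05 * alpha^1.4 * P / A
= 1.05 * 0.35788 * 0.82 / 0.0414 = 7.44287 dB/m
Total Att = 7.44287 * 6.8 = 50.612 dB


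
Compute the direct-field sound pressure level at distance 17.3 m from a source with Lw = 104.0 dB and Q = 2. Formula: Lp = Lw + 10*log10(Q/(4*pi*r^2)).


4*pi*r^2 = 4*pi*17.3^2 = 3760.99 m^2
Q / (4*pi*r^2) = 2 / 3760.99 = 0.000531775
Lp = 104.0 + 10*log10(0.000531775) = 71.257 dB


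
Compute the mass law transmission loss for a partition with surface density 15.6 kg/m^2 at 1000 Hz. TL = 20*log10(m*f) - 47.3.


m * f = 15.6 * 1000 = 15600
20*log10(15600) = 83.8625 dB
TL = 83.8625 - 47.3 = 36.562 dB


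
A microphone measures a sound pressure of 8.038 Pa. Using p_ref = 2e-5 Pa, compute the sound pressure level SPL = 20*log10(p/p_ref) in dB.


p / p_ref = 8.038 / 2e-5 = 401900
SPL = 20 * log10(401900) = 112.08 dB


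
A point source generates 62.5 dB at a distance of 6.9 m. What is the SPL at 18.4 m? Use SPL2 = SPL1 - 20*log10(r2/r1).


r2/r1 = 18.4/6.9 = 2.66667
Correction = 20*log10(2.66667) = 8.51939 dB
SPL2 = 62.5 - 8.51939 = 53.981 dB


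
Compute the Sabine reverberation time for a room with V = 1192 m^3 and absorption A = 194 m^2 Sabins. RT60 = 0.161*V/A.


RT60 = 0.161 * 1192 / 194 = 0.98924 s


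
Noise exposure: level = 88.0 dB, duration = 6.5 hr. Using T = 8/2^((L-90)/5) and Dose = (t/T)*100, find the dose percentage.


T_allowed = 8 / 2^((88.0 - 90)/5) = 10.5561 hr
Dose = 6.5 / 10.5561 * 100 = 61.576 %


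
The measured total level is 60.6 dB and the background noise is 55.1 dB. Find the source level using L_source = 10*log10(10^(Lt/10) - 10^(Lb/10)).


10^(60.6/10) = 1.14815e+06
10^(55.1/10) = 323594
Difference = 1.14815e+06 - 323594 = 824556
L_source = 10*log10(824556) = 59.162 dB


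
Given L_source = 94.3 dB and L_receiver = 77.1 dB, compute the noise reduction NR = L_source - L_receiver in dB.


NR = L_source - L_receiver (difference between source and receiving room levels)
NR = 94.3 - 77.1 = 17.2 dB


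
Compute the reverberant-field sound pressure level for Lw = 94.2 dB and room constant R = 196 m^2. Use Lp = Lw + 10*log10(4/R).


4/R = 4/196 = 0.0204082
Lp = 94.2 + 10*log10(0.0204082) = 77.298 dB


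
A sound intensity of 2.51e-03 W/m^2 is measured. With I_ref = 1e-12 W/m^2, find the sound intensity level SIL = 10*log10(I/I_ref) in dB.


I / I_ref = 2.51e-03 / 1e-12 = 2.51e+09
SIL = 10 * log10(2.51e+09) = 93.997 dB


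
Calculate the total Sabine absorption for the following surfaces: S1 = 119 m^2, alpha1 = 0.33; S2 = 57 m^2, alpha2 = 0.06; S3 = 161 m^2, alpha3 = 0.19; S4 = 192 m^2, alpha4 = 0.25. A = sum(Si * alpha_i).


119 * 0.33 = 39.27
57 * 0.06 = 3.42
161 * 0.19 = 30.59
192 * 0.25 = 48
A_total = 39.27 + 3.42 + 30.59 + 48 = 121.28 m^2


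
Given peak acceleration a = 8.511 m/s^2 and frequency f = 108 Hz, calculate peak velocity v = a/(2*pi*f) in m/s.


omega = 2*pi*f = 2*pi*108 = 678.584 rad/s
v = a / omega = 8.511 / 678.584 = 0.012542 m/s


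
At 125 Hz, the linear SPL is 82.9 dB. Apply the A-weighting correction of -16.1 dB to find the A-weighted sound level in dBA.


A-weighting table: 125 Hz -> -16.1 dB correction
SPL_A = SPL + correction = 82.9 + (-16.1) = 66.8 dBA


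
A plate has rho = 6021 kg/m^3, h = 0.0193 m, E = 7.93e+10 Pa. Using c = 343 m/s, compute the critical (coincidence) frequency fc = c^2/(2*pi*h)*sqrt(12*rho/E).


12*rho/E = 12*6021/7.93e+10 = 9.11122e-07
sqrt(12*rho/E) = sqrt(9.11122e-07) = 0.000954527
c^2/(2*pi*h) = 343^2/(2*pi*0.0193) = 970177
fc = 970177 * 0.000954527 = 926.06 Hz


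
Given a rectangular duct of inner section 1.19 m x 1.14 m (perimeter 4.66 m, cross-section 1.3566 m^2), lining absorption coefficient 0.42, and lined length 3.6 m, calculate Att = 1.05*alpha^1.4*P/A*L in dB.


alpha^1.4 = 0.42^1.4 = 0.296858
Attenuation rate = 1.05 * alpha^1.4 * P / A
= 1.05 * 0.296858 * 4.66 / 1.3566 = 1.07071 dB/m
Total Att = 1.07071 * 3.6 = 3.8546 dB


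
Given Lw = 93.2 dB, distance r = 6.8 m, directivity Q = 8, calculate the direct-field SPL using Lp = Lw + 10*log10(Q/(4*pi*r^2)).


4*pi*r^2 = 4*pi*6.8^2 = 581.069 m^2
Q / (4*pi*r^2) = 8 / 581.069 = 0.0137677
Lp = 93.2 + 10*log10(0.0137677) = 74.589 dB


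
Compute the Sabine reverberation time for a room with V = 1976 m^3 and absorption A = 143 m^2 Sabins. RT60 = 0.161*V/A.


RT60 = 0.161 * 1976 / 143 = 2.2247 s


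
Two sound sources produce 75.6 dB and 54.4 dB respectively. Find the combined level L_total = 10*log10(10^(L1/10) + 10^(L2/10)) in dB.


10^(75.6/10) = 3.63078e+07
10^(54.4/10) = 275423
Sum = 3.63078e+07 + 275423 = 3.65832e+07
L_total = 10*log10(3.65832e+07) = 75.633 dB


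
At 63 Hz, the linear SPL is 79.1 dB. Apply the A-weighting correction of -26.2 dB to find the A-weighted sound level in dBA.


A-weighting table: 63 Hz -> -26.2 dB correction
SPL_A = SPL + correction = 79.1 + (-26.2) = 52.9 dBA


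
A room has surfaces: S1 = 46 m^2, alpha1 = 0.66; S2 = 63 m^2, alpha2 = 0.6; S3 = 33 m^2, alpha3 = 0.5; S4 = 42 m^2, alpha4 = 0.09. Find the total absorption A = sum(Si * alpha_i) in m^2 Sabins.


46 * 0.66 = 30.36
63 * 0.6 = 37.8
33 * 0.5 = 16.5
42 * 0.09 = 3.78
A_total = 30.36 + 37.8 + 16.5 + 3.78 = 88.44 m^2


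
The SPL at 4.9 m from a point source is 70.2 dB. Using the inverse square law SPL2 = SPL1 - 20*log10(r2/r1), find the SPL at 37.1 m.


r2/r1 = 37.1/4.9 = 7.57143
Correction = 20*log10(7.57143) = 17.5836 dB
SPL2 = 70.2 - 17.5836 = 52.616 dB


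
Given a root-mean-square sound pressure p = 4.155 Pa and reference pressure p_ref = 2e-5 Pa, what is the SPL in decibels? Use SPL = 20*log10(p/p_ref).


p / p_ref = 4.155 / 2e-5 = 207750
SPL = 20 * log10(207750) = 106.35 dB


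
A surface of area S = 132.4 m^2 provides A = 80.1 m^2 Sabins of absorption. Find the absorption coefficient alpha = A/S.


Absorption coefficient = absorbed power / incident power
alpha = A / S = 80.1 / 132.4 = 0.60498


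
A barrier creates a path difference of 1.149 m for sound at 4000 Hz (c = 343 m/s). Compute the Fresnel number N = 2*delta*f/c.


N = 2*delta*f/c = 2*delta/lambda, where lambda = c/f
lambda = 343 / 4000 = 0.08575 m
N = 2 * 1.149 / 0.08575 = 26.799


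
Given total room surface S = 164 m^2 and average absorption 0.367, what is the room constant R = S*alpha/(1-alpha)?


R = 164 * 0.367 / (1 - 0.367) = 95.084 m^2


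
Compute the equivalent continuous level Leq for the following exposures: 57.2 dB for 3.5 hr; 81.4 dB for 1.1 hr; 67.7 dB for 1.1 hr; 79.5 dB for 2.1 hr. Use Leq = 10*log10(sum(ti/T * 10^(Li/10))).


T_total = 3.5 + 1.1 + 1.1 + 2.1 = 7.8 hr
(3.5/7.8) * 10^(57.2/10) = 235491
(1.1/7.8) * 10^(81.4/10) = 1.9467e+07
(1.1/7.8) * 10^(67.7/10) = 830421
(2.1/7.8) * 10^(79.5/10) = 2.39952e+07
Sum = 235491 + 1.9467e+07 + 830421 + 2.39952e+07 = 4.45281e+07
Leq = 10*log10(4.45281e+07) = 76.486 dB


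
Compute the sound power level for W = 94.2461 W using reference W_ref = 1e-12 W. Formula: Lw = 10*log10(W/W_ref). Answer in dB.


W / W_ref = 94.2461 / 1e-12 = 9.42461e+13
Lw = 10 * log10(9.42461e+13) = 139.74 dB


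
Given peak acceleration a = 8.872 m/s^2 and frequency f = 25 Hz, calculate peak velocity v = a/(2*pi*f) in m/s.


omega = 2*pi*f = 2*pi*25 = 157.08 rad/s
v = a / omega = 8.872 / 157.08 = 0.056481 m/s


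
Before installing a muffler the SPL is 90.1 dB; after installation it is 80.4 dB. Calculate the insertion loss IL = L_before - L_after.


Insertion loss = SPL without muffler - SPL with muffler
IL = 90.1 - 80.4 = 9.7 dB


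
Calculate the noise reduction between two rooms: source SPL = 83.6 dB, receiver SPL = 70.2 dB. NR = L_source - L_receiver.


NR = L_source - L_receiver (difference between source and receiving room levels)
NR = 83.6 - 70.2 = 13.4 dB


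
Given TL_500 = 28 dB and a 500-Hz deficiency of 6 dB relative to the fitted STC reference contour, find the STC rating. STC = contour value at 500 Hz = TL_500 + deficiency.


By ASTM E413, STC = value of the fitted reference contour at 500 Hz.
Contour value at 500 Hz = TL_500 + deficiency = 28 + 6 = 34
STC = 34


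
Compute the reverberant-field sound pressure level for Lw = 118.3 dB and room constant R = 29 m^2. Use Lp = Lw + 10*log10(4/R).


4/R = 4/29 = 0.137931
Lp = 118.3 + 10*log10(0.137931) = 109.7 dB


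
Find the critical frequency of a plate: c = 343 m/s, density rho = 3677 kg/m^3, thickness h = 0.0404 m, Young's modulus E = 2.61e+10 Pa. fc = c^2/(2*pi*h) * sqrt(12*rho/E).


12*rho/E = 12*3677/2.61e+10 = 1.69057e-06
sqrt(12*rho/E) = sqrt(1.69057e-06) = 0.00130022
c^2/(2*pi*h) = 343^2/(2*pi*0.0404) = 463476
fc = 463476 * 0.00130022 = 602.62 Hz


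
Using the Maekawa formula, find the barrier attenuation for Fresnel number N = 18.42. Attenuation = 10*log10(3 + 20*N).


3 + 20*N = 3 + 20*18.42 = 371.4
Att = 10*log10(371.4) = 25.698 dB


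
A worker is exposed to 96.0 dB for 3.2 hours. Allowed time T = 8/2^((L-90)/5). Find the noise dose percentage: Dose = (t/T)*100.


T_allowed = 8 / 2^((96.0 - 90)/5) = 3.4822 hr
Dose = 3.2 / 3.4822 * 100 = 91.896 %


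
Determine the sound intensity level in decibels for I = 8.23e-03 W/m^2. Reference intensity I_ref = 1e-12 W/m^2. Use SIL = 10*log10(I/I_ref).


I / I_ref = 8.23e-03 / 1e-12 = 8.23e+09
SIL = 10 * log10(8.23e+09) = 99.154 dB


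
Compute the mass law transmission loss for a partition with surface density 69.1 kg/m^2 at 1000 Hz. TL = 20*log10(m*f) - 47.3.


m * f = 69.1 * 1000 = 69100
20*log10(69100) = 96.7896 dB
TL = 96.7896 - 47.3 = 49.49 dB


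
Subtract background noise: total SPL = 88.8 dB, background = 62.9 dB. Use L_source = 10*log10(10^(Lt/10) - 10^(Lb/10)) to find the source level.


10^(88.8/10) = 7.58578e+08
10^(62.9/10) = 1.94984e+06
Difference = 7.58578e+08 - 1.94984e+06 = 7.56628e+08
L_source = 10*log10(7.56628e+08) = 88.789 dB


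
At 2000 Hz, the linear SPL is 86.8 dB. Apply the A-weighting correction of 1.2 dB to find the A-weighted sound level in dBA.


A-weighting table: 2000 Hz -> 1.2 dB correction
SPL_A = SPL + correction = 86.8 + (1.2) = 88 dBA


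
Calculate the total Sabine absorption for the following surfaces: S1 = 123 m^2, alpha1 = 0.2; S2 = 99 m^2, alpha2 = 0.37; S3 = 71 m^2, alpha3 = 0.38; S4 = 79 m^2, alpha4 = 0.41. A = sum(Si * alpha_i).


123 * 0.2 = 24.6
99 * 0.37 = 36.63
71 * 0.38 = 26.98
79 * 0.41 = 32.39
A_total = 24.6 + 36.63 + 26.98 + 32.39 = 120.6 m^2


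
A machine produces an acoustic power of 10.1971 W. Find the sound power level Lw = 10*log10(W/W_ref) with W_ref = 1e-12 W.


W / W_ref = 10.1971 / 1e-12 = 1.01971e+13
Lw = 10 * log10(1.01971e+13) = 130.08 dB


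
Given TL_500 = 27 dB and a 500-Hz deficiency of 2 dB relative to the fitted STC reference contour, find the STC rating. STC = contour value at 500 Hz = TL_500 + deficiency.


By ASTM E413, STC = value of the fitted reference contour at 500 Hz.
Contour value at 500 Hz = TL_500 + deficiency = 27 + 2 = 29
STC = 29


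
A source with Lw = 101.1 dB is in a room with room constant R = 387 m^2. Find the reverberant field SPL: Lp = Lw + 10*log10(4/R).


4/R = 4/387 = 0.0103359
Lp = 101.1 + 10*log10(0.0103359) = 81.243 dB


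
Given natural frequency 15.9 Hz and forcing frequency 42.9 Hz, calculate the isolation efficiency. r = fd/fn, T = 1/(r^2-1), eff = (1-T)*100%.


r = 42.9 / 15.9 = 2.69811
r^2 - 1 = 2.69811^2 - 1 = 6.2798
T = 1/6.2798 = 0.159241
Efficiency = (1 - 0.159241)*100 = 84.076 %


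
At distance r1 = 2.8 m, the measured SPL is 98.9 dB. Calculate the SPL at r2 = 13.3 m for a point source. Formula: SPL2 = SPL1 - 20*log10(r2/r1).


r2/r1 = 13.3/2.8 = 4.75
Correction = 20*log10(4.75) = 13.5339 dB
SPL2 = 98.9 - 13.5339 = 85.366 dB


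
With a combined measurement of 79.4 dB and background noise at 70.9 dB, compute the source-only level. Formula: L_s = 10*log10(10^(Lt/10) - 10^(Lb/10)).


10^(79.4/10) = 8.70964e+07
10^(70.9/10) = 1.23027e+07
Difference = 8.70964e+07 - 1.23027e+07 = 7.47937e+07
L_source = 10*log10(7.47937e+07) = 78.739 dB


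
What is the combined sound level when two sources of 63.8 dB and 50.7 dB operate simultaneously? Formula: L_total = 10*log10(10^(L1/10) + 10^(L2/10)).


10^(63.8/10) = 2.39883e+06
10^(50.7/10) = 117490
Sum = 2.39883e+06 + 117490 = 2.51632e+06
L_total = 10*log10(2.51632e+06) = 64.008 dB


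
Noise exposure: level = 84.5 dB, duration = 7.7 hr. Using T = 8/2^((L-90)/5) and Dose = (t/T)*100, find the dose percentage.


T_allowed = 8 / 2^((84.5 - 90)/5) = 17.1484 hr
Dose = 7.7 / 17.1484 * 100 = 44.902 %


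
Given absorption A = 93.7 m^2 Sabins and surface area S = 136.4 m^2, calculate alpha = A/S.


Absorption coefficient = absorbed power / incident power
alpha = A / S = 93.7 / 136.4 = 0.68695


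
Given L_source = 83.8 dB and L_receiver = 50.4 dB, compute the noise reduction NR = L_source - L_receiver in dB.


NR = L_source - L_receiver (difference between source and receiving room levels)
NR = 83.8 - 50.4 = 33.4 dB


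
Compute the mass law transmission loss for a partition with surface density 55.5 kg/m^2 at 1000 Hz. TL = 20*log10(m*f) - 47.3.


m * f = 55.5 * 1000 = 55500
20*log10(55500) = 94.8859 dB
TL = 94.8859 - 47.3 = 47.586 dB


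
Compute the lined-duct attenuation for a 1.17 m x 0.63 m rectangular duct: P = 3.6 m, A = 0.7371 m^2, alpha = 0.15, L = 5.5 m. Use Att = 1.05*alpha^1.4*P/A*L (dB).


alpha^1.4 = 0.15^1.4 = 0.0702308
Attenuation rate = 1.05 * alpha^1.4 * P / A
= 1.05 * 0.0702308 * 3.6 / 0.7371 = 0.360158 dB/m
Total Att = 0.360158 * 5.5 = 1.9809 dB


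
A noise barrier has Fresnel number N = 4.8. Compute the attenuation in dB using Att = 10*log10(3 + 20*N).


3 + 20*N = 3 + 20*4.8 = 99
Att = 10*log10(99) = 19.956 dB


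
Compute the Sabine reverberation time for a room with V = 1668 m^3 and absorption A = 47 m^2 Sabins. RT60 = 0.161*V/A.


RT60 = 0.161 * 1668 / 47 = 5.7138 s


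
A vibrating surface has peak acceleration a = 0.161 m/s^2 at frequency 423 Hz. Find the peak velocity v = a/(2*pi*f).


omega = 2*pi*f = 2*pi*423 = 2657.79 rad/s
v = a / omega = 0.161 / 2657.79 = 6.0577e-05 m/s


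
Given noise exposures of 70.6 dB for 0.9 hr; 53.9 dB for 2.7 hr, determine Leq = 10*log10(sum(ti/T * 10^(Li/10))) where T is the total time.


T_total = 0.9 + 2.7 = 3.6 hr
(0.9/3.6) * 10^(70.6/10) = 2.87038e+06
(2.7/3.6) * 10^(53.9/10) = 184103
Sum = 2.87038e+06 + 184103 = 3.05448e+06
Leq = 10*log10(3.05448e+06) = 64.849 dB


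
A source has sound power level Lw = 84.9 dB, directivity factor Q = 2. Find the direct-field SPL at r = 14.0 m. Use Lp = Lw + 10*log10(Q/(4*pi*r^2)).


4*pi*r^2 = 4*pi*14.0^2 = 2463.01 m^2
Q / (4*pi*r^2) = 2 / 2463.01 = 0.000812015
Lp = 84.9 + 10*log10(0.000812015) = 53.996 dB


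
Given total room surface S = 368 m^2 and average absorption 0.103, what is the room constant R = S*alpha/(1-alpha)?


R = 368 * 0.103 / (1 - 0.103) = 42.256 m^2


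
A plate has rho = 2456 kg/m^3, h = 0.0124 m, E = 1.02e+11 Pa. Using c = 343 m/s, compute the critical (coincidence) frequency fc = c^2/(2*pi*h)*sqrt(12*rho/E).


12*rho/E = 12*2456/1.02e+11 = 2.88941e-07
sqrt(12*rho/E) = sqrt(2.88941e-07) = 0.000537532
c^2/(2*pi*h) = 343^2/(2*pi*0.0124) = 1.51003e+06
fc = 1.51003e+06 * 0.000537532 = 811.69 Hz


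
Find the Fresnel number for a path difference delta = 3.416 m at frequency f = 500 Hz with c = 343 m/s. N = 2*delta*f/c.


N = 2*delta*f/c = 2*delta/lambda, where lambda = c/f
lambda = 343 / 500 = 0.686 m
N = 2 * 3.416 / 0.686 = 9.9592


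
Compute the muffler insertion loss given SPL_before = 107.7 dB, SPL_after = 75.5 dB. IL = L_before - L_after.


Insertion loss = SPL without muffler - SPL with muffler
IL = 107.7 - 75.5 = 32.2 dB


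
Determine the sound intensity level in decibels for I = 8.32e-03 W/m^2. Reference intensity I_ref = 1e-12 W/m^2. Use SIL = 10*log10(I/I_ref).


I / I_ref = 8.32e-03 / 1e-12 = 8.32e+09
SIL = 10 * log10(8.32e+09) = 99.201 dB


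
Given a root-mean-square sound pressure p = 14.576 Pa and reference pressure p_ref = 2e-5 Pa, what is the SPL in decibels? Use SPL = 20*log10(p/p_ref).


p / p_ref = 14.576 / 2e-5 = 728800
SPL = 20 * log10(728800) = 117.25 dB


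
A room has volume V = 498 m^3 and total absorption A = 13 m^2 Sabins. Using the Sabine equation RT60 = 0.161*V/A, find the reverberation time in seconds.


RT60 = 0.161 * 498 / 13 = 6.1675 s


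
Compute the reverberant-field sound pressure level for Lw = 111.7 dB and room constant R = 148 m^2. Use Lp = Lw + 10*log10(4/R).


4/R = 4/148 = 0.027027
Lp = 111.7 + 10*log10(0.027027) = 96.018 dB


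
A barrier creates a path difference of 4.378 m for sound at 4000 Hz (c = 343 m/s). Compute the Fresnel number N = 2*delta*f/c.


N = 2*delta*f/c = 2*delta/lambda, where lambda = c/f
lambda = 343 / 4000 = 0.08575 m
N = 2 * 4.378 / 0.08575 = 102.11


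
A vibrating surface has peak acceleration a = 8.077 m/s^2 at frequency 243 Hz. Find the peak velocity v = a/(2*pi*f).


omega = 2*pi*f = 2*pi*243 = 1526.81 rad/s
v = a / omega = 8.077 / 1526.81 = 0.0052901 m/s


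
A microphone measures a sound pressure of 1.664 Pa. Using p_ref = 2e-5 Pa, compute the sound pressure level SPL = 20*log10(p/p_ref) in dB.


p / p_ref = 1.664 / 2e-5 = 83200
SPL = 20 * log10(83200) = 98.402 dB


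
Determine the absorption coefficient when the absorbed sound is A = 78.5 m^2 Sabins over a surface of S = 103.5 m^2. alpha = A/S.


Absorption coefficient = absorbed power / incident power
alpha = A / S = 78.5 / 103.5 = 0.75845


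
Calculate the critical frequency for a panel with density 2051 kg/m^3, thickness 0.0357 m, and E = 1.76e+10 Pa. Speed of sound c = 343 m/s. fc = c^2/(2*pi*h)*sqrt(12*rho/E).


12*rho/E = 12*2051/1.76e+10 = 1.39841e-06
sqrt(12*rho/E) = sqrt(1.39841e-06) = 0.00118254
c^2/(2*pi*h) = 343^2/(2*pi*0.0357) = 524494
fc = 524494 * 0.00118254 = 620.24 Hz


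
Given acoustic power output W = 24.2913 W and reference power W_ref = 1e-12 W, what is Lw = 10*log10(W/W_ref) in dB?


W / W_ref = 24.2913 / 1e-12 = 2.42913e+13
Lw = 10 * log10(2.42913e+13) = 133.85 dB


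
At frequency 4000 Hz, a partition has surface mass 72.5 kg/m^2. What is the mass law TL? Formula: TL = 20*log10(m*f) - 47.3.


m * f = 72.5 * 4000 = 290000
20*log10(290000) = 109.248 dB
TL = 109.248 - 47.3 = 61.948 dB


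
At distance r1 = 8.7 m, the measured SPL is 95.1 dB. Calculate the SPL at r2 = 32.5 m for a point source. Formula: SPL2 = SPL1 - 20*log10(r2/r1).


r2/r1 = 32.5/8.7 = 3.73563
Correction = 20*log10(3.73563) = 11.4473 dB
SPL2 = 95.1 - 11.4473 = 83.653 dB


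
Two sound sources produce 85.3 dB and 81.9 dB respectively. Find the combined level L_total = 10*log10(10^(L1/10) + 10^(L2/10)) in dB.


10^(85.3/10) = 3.38844e+08
10^(81.9/10) = 1.54882e+08
Sum = 3.38844e+08 + 1.54882e+08 = 4.93726e+08
L_total = 10*log10(4.93726e+08) = 86.935 dB


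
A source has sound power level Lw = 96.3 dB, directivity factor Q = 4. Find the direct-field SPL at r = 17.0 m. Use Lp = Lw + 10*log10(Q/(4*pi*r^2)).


4*pi*r^2 = 4*pi*17.0^2 = 3631.68 m^2
Q / (4*pi*r^2) = 4 / 3631.68 = 0.00110142
Lp = 96.3 + 10*log10(0.00110142) = 66.72 dB


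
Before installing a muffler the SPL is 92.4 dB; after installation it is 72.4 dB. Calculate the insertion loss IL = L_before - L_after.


Insertion loss = SPL without muffler - SPL with muffler
IL = 92.4 - 72.4 = 20 dB


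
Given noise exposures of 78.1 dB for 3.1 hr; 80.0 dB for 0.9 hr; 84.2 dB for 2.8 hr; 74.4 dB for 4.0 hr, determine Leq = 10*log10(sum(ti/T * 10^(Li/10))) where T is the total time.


T_total = 3.1 + 0.9 + 2.8 + 4.0 = 10.8 hr
(3.1/10.8) * 10^(78.1/10) = 1.85327e+07
(0.9/10.8) * 10^(80.0/10) = 8.33333e+06
(2.8/10.8) * 10^(84.2/10) = 6.81921e+07
(4.0/10.8) * 10^(74.4/10) = 1.02008e+07
Sum = 1.85327e+07 + 8.33333e+06 + 6.81921e+07 + 1.02008e+07 = 1.05259e+08
Leq = 10*log10(1.05259e+08) = 80.223 dB


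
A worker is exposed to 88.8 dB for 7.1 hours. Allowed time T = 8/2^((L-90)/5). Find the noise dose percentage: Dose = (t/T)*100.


T_allowed = 8 / 2^((88.8 - 90)/5) = 9.44794 hr
Dose = 7.1 / 9.44794 * 100 = 75.149 %


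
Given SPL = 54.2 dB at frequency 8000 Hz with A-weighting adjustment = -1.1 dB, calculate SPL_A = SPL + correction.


A-weighting table: 8000 Hz -> -1.1 dB correction
SPL_A = SPL + correction = 54.2 + (-1.1) = 53.1 dBA


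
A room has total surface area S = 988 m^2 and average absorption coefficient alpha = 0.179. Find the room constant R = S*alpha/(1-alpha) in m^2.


R = 988 * 0.179 / (1 - 0.179) = 215.41 m^2


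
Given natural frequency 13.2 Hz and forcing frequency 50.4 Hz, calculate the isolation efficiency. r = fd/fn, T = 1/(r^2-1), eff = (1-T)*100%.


r = 50.4 / 13.2 = 3.81818
r^2 - 1 = 3.81818^2 - 1 = 13.5785
T = 1/13.5785 = 0.0736458
Efficiency = (1 - 0.0736458)*100 = 92.635 %


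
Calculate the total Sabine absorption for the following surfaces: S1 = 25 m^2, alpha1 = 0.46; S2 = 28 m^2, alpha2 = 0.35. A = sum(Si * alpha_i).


25 * 0.46 = 11.5
28 * 0.35 = 9.8
A_total = 11.5 + 9.8 = 21.3 m^2


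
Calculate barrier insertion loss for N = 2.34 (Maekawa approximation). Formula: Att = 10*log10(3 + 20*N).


3 + 20*N = 3 + 20*2.34 = 49.8
Att = 10*log10(49.8) = 16.972 dB


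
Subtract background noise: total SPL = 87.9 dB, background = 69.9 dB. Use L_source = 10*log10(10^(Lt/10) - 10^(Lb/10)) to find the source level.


10^(87.9/10) = 6.16595e+08
10^(69.9/10) = 9.77237e+06
Difference = 6.16595e+08 - 9.77237e+06 = 6.06823e+08
L_source = 10*log10(6.06823e+08) = 87.831 dB


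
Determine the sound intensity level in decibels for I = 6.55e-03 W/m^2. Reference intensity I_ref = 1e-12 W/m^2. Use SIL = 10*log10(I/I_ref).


I / I_ref = 6.55e-03 / 1e-12 = 6.55e+09
SIL = 10 * log10(6.55e+09) = 98.162 dB


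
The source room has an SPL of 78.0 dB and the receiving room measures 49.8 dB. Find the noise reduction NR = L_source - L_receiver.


NR = L_source - L_receiver (difference between source and receiving room levels)
NR = 78.0 - 49.8 = 28.2 dB


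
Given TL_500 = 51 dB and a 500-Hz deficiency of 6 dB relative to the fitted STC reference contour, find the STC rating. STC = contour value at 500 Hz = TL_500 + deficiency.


By ASTM E413, STC = value of the fitted reference contour at 500 Hz.
Contour value at 500 Hz = TL_500 + deficiency = 51 + 6 = 57
STC = 57


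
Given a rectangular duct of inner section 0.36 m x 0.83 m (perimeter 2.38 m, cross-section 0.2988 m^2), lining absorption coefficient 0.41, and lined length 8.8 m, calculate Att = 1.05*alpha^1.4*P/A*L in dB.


alpha^1.4 = 0.41^1.4 = 0.28701
Attenuation rate = 1.05 * alpha^1.4 * P / A
= 1.05 * 0.28701 * 2.38 / 0.2988 = 2.40039 dB/m
Total Att = 2.40039 * 8.8 = 21.123 dB


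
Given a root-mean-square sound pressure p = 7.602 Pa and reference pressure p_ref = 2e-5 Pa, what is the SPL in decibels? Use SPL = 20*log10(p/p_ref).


p / p_ref = 7.602 / 2e-5 = 380100
SPL = 20 * log10(380100) = 111.6 dB


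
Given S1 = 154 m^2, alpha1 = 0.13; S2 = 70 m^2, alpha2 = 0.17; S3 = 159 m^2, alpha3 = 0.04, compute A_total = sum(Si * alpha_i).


154 * 0.13 = 20.02
70 * 0.17 = 11.9
159 * 0.04 = 6.36
A_total = 20.02 + 11.9 + 6.36 = 38.28 m^2


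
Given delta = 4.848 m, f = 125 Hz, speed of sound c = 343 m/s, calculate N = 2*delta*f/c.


N = 2*delta*f/c = 2*delta/lambda, where lambda = c/f
lambda = 343 / 125 = 2.744 m
N = 2 * 4.848 / 2.744 = 3.5335


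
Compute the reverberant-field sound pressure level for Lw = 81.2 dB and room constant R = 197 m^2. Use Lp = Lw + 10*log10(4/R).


4/R = 4/197 = 0.0203046
Lp = 81.2 + 10*log10(0.0203046) = 64.276 dB


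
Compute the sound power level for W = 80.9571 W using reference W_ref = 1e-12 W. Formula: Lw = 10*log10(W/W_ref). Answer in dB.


W / W_ref = 80.9571 / 1e-12 = 8.09571e+13
Lw = 10 * log10(8.09571e+13) = 139.08 dB


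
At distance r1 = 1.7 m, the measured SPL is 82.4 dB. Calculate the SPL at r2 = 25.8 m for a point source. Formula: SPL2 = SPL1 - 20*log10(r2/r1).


r2/r1 = 25.8/1.7 = 15.1765
Correction = 20*log10(15.1765) = 23.6234 dB
SPL2 = 82.4 - 23.6234 = 58.777 dB


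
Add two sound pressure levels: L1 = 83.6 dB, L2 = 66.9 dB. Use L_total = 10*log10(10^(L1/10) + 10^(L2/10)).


10^(83.6/10) = 2.29087e+08
10^(66.9/10) = 4.89779e+06
Sum = 2.29087e+08 + 4.89779e+06 = 2.33985e+08
L_total = 10*log10(2.33985e+08) = 83.692 dB


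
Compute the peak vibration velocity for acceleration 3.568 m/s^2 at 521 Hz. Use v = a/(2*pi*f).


omega = 2*pi*f = 2*pi*521 = 3273.54 rad/s
v = a / omega = 3.568 / 3273.54 = 0.00109 m/s


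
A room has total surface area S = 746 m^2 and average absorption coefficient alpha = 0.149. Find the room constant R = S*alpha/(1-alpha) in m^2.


R = 746 * 0.149 / (1 - 0.149) = 130.62 m^2


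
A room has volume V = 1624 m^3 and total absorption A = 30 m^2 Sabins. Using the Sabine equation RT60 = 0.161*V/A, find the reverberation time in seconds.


RT60 = 0.161 * 1624 / 30 = 8.7155 s


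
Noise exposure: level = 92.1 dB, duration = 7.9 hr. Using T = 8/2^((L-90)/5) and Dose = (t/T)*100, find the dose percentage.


T_allowed = 8 / 2^((92.1 - 90)/5) = 5.9794 hr
Dose = 7.9 / 5.9794 * 100 = 132.12 %


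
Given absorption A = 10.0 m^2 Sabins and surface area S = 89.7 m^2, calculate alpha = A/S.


Absorption coefficient = absorbed power / incident power
alpha = A / S = 10.0 / 89.7 = 0.11148


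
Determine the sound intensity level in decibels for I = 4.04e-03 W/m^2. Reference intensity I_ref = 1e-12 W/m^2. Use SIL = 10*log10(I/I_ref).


I / I_ref = 4.04e-03 / 1e-12 = 4.04e+09
SIL = 10 * log10(4.04e+09) = 96.064 dB


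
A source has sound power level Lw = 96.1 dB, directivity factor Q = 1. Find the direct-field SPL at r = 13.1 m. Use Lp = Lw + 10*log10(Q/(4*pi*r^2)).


4*pi*r^2 = 4*pi*13.1^2 = 2156.51 m^2
Q / (4*pi*r^2) = 1 / 2156.51 = 0.000463712
Lp = 96.1 + 10*log10(0.000463712) = 62.762 dB


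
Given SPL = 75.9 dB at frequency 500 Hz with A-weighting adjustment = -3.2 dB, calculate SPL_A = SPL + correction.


A-weighting table: 500 Hz -> -3.2 dB correction
SPL_A = SPL + correction = 75.9 + (-3.2) = 72.7 dBA


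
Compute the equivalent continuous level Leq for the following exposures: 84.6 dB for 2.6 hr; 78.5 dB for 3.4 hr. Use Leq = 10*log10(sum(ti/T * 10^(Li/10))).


T_total = 2.6 + 3.4 = 6.0 hr
(2.6/6.0) * 10^(84.6/10) = 1.24975e+08
(3.4/6.0) * 10^(78.5/10) = 4.01169e+07
Sum = 1.24975e+08 + 4.01169e+07 = 1.65092e+08
Leq = 10*log10(1.65092e+08) = 82.177 dB


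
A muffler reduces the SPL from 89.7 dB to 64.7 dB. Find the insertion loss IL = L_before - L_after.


Insertion loss = SPL without muffler - SPL with muffler
IL = 89.7 - 64.7 = 25 dB


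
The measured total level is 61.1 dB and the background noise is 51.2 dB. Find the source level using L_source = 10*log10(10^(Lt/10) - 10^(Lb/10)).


10^(61.1/10) = 1.28825e+06
10^(51.2/10) = 131826
Difference = 1.28825e+06 - 131826 = 1.15642e+06
L_source = 10*log10(1.15642e+06) = 60.631 dB


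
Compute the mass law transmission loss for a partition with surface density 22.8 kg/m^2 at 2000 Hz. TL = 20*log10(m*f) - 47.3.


m * f = 22.8 * 2000 = 45600
20*log10(45600) = 93.1793 dB
TL = 93.1793 - 47.3 = 45.879 dB


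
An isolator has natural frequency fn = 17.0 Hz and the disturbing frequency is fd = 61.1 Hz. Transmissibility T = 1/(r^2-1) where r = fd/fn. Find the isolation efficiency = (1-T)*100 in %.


r = 61.1 / 17.0 = 3.59412
r^2 - 1 = 3.59412^2 - 1 = 11.9177
T = 1/11.9177 = 0.0839088
Efficiency = (1 - 0.0839088)*100 = 91.609 %


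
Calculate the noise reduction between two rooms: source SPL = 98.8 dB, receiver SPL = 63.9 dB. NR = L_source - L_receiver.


NR = L_source - L_receiver (difference between source and receiving room levels)
NR = 98.8 - 63.9 = 34.9 dB


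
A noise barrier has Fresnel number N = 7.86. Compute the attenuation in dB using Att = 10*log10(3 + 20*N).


3 + 20*N = 3 + 20*7.86 = 160.2
Att = 10*log10(160.2) = 22.047 dB


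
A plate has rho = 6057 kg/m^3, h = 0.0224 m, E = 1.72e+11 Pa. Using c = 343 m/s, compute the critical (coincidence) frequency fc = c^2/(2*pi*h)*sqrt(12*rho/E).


12*rho/E = 12*6057/1.72e+11 = 4.22581e-07
sqrt(12*rho/E) = sqrt(4.22581e-07) = 0.000650062
c^2/(2*pi*h) = 343^2/(2*pi*0.0224) = 835912
fc = 835912 * 0.000650062 = 543.39 Hz


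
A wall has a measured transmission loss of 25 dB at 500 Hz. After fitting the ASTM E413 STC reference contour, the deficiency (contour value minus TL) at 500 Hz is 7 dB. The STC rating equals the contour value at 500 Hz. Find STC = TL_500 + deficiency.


By ASTM E413, STC = value of the fitted reference contour at 500 Hz.
Contour value at 500 Hz = TL_500 + deficiency = 25 + 7 = 32
STC = 32


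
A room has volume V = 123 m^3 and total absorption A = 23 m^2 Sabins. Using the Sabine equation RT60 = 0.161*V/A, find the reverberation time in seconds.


RT60 = 0.161 * 123 / 23 = 0.861 s


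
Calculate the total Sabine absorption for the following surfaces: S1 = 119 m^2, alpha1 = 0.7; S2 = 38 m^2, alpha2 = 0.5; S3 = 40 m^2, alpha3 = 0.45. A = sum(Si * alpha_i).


119 * 0.7 = 83.3
38 * 0.5 = 19
40 * 0.45 = 18
A_total = 83.3 + 19 + 18 = 120.3 m^2


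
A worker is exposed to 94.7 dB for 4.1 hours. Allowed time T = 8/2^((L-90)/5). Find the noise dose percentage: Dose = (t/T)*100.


T_allowed = 8 / 2^((94.7 - 90)/5) = 4.16986 hr
Dose = 4.1 / 4.16986 * 100 = 98.325 %


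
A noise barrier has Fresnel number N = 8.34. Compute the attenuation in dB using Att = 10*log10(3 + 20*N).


3 + 20*N = 3 + 20*8.34 = 169.8
Att = 10*log10(169.8) = 22.299 dB


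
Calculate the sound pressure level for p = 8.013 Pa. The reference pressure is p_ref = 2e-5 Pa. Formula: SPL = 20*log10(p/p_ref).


p / p_ref = 8.013 / 2e-5 = 400650
SPL = 20 * log10(400650) = 112.06 dB


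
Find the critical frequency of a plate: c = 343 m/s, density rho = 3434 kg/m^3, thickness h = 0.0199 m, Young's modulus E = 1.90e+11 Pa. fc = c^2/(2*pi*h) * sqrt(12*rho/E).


12*rho/E = 12*3434/1.90e+11 = 2.16884e-07
sqrt(12*rho/E) = sqrt(2.16884e-07) = 0.000465708
c^2/(2*pi*h) = 343^2/(2*pi*0.0199) = 940926
fc = 940926 * 0.000465708 = 438.2 Hz


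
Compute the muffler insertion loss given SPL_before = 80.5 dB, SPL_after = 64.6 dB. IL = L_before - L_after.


Insertion loss = SPL without muffler - SPL with muffler
IL = 80.5 - 64.6 = 15.9 dB


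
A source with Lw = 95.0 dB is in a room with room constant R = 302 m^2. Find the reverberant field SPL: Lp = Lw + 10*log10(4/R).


4/R = 4/302 = 0.013245
Lp = 95.0 + 10*log10(0.013245) = 76.221 dB
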